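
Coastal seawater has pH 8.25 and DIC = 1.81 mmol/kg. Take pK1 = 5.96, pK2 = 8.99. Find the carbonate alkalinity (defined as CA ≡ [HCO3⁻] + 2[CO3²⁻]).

CA = [HCO3⁻] + 2[CO3²⁻] = (α₁ + 2α₂)·DIC
At pH 8.25: [H⁺]/K1 = 10^-2.29 = 0.0051286, K2/[H⁺] = 10^-0.74 = 0.18197
α₁ = 1/(1 + 0.0051286 + 0.18197) = 1/1.1871 = 0.8424; α₂ = α₁·K2/[H⁺] = 0.1533
α₁ + 2α₂ = 1.1490
CA = 1.1490 × 1.81 = 2.08 mmol/kg

CA = 2.08 mmol/kg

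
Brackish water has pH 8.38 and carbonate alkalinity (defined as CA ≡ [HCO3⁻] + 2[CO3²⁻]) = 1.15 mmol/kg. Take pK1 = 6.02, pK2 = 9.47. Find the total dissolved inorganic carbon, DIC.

DIC = 1.07 mmol/kg

CA = [HCO3⁻] + 2[CO3²⁻] = (α₁ + 2α₂)·DIC
At pH 8.38: [H⁺]/K1 = 10^-2.36 = 0.0043652, K2/[H⁺] = 10^-1.09 = 0.081283
α₁ = 1/(1 + 0.0043652 + 0.081283) = 1/1.0856 = 0.9211; α₂ = α₁·K2/[H⁺] = 0.07487
α₁ + 2α₂ = 1.0708
DIC = CA / (α₁ + 2α₂) = 1.15 / 1.0708 = 1.07 mmol/kg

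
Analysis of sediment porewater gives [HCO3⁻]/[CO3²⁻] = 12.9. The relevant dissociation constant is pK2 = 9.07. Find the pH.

From K2 = [H⁺][CO3²⁻]/[HCO3⁻]:  pH = pK2 − log₁₀([HCO3⁻]/[CO3²⁻])
log₁₀(12.9) = +1.111
pH = 9.07 − (+1.111) = 7.96

pH = 7.96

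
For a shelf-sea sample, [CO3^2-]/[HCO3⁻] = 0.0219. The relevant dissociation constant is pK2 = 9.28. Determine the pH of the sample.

pH = 7.62

From K2 = [H⁺][CO3^2-]/[HCO3⁻]:  pH = pK2 + log₁₀([CO3^2-]/[HCO3⁻])
log₁₀(0.0219) = -1.660
pH = 9.28 + (-1.660) = 7.62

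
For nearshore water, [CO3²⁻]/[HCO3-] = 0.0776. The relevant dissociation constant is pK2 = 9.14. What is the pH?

pH = 8.03

From K2 = [H⁺][CO3²⁻]/[HCO3-]:  pH = pK2 + log₁₀([CO3²⁻]/[HCO3-])
log₁₀(0.0776) = -1.110
pH = 9.14 + (-1.110) = 8.03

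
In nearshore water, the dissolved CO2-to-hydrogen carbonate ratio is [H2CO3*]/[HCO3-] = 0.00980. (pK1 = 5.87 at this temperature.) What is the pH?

pH = 7.88

From K1 = [H⁺][HCO3-]/[H2CO3*]:  pH = pK1 − log₁₀([H2CO3*]/[HCO3-])
log₁₀(0.00980) = -2.009
pH = 5.87 − (-2.009) = 7.88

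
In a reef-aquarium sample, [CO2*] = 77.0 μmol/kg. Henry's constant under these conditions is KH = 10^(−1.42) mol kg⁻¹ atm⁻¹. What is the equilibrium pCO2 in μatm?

KH = 10^(−1.42) = 3.802×10^-2 mol kg⁻¹ atm⁻¹
pCO2 = [CO2*]/KH = 77.0×10^-6 / 3.802×10^-2 = 2.03×10^-3 atm = 2030 μatm

pCO2 = 2030 μatm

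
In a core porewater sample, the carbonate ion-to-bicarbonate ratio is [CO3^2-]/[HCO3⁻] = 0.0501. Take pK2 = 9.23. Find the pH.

From K2 = [H⁺][CO3^2-]/[HCO3⁻]:  pH = pK2 + log₁₀([CO3^2-]/[HCO3⁻])
log₁₀(0.0501) = -1.300
pH = 9.23 + (-1.300) = 7.93

pH = 7.93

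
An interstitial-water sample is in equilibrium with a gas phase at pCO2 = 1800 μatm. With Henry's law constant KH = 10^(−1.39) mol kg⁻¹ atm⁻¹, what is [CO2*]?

[CO2*] = 73.3 μmol/kg

KH = 10^(−1.39) = 4.074×10^-2 mol kg⁻¹ atm⁻¹
[CO2*] = KH · pCO2 = 4.074×10^-2 × 1800×10^-6 atm = 7.33×10^-5 mol/kg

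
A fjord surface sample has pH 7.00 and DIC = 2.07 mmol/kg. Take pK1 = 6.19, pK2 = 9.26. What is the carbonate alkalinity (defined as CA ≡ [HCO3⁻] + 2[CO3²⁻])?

CA = [HCO3⁻] + 2[CO3²⁻] = (α₁ + 2α₂)·DIC
At pH 7.00: [H⁺]/K1 = 10^-0.81 = 0.15488, K2/[H⁺] = 10^-2.26 = 0.0054954
α₁ = 1/(1 + 0.15488 + 0.0054954) = 1/1.1604 = 0.8618; α₂ = α₁·K2/[H⁺] = 0.004736
α₁ + 2α₂ = 0.8713
CA = 0.8713 × 2.07 = 1.80 mmol/kg

CA = 1.80 mmol/kg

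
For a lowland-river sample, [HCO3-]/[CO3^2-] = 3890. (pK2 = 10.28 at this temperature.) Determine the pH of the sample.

pH = 6.69

From K2 = [H⁺][CO3^2-]/[HCO3-]:  pH = pK2 − log₁₀([HCO3-]/[CO3^2-])
log₁₀(3890) = +3.590
pH = 10.28 − (+3.590) = 6.69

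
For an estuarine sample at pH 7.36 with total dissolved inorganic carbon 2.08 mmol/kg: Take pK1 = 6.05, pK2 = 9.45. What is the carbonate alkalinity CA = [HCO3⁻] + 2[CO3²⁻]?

CA = 2.00 mmol/kg

CA = [HCO3⁻] + 2[CO3²⁻] = (α₁ + 2α₂)·DIC
At pH 7.36: [H⁺]/K1 = 10^-1.31 = 0.048978, K2/[H⁺] = 10^-2.09 = 0.0081283
α₁ = 1/(1 + 0.048978 + 0.0081283) = 1/1.0571 = 0.9460; α₂ = α₁·K2/[H⁺] = 0.007689
α₁ + 2α₂ = 0.9614
CA = 0.9614 × 2.08 = 2.00 mmol/kg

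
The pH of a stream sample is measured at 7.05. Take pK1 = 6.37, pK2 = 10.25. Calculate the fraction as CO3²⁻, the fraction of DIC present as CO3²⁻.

α₂ = 0.000522

α₂ = 1 / (1 + [H⁺]/K2 + [H⁺]²/(K1K2)) = 1 / (1 + 10^+3.20 + 10^+2.52)
   = 1 / (1 + 1584.9 + 331.13) = 1/1917.0 = 0.0005216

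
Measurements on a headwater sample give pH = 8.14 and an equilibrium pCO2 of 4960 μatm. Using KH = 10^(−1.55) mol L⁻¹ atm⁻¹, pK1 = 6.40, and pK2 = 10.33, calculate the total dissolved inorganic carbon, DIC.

[CO2*] = KH · pCO2 = 10^(−1.55) × 4960×10^-6 = 1.398×10^-4 mol/L
α₀ = 1/(1 + K1/[H⁺] + K1K2/[H⁺]²) = 1/(1 + 10^+1.74 + 10^-0.45) = 0.01776
DIC = [CO2*]/α₀ = 1.398×10^-4 / 0.01776 = 7.87 mmol/L

DIC = 7.87 mmol/L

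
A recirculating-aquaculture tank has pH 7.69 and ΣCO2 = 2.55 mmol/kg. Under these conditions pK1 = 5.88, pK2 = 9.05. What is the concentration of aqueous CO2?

α₀ = 1 / (1 + K1/[H⁺] + K1K2/[H⁺]²) = 1 / (1 + 10^+1.81 + 10^+0.45)
   = 1 / (1 + 64.565 + 2.8184) = 1/68.384 = 0.01462
[CO2*] = α₀ × DIC = 0.01462 × 2.55 = 0.0373 mmol/kg

[CO2*] = 0.0373 mmol/kg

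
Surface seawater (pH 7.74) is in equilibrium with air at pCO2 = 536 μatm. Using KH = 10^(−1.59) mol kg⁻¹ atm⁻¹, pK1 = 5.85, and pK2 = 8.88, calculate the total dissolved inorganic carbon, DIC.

[CO2*] = KH · pCO2 = 10^(−1.59) × 536×10^-6 = 1.378×10^-5 mol/kg
α₀ = 1/(1 + K1/[H⁺] + K1K2/[H⁺]²) = 1/(1 + 10^+1.89 + 10^+0.75) = 0.01187
DIC = [CO2*]/α₀ = 1.378×10^-5 / 0.01187 = 1.16 mmol/kg

DIC = 1.16 mmol/kg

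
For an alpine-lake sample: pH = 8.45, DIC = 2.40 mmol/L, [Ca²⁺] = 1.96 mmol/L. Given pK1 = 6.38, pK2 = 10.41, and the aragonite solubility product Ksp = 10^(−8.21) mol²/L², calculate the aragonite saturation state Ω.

Ω = 8.21

α₂ = 1 / (1 + [H⁺]/K2 + [H⁺]²/(K1K2)) = 1 / (1 + 10^+1.96 + 10^-0.11)
   = 1 / (1 + 91.201 + 0.77625) = 1/92.977 = 0.01076
[CO3²⁻] = α₂ × DIC = 0.01076 × 2.40 = 0.02581 mmol/L
Ksp = 10^(−8.21) = 6.166×10^-9
Ω = [Ca²⁺][CO3²⁻]/Ksp = (1.96×10^-3)(2.581×10^-5) / 6.166×10^-9 = 8.21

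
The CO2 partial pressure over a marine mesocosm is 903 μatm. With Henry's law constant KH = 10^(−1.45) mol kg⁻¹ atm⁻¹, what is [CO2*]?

KH = 10^(−1.45) = 3.548×10^-2 mol kg⁻¹ atm⁻¹
[CO2*] = KH · pCO2 = 3.548×10^-2 × 903×10^-6 atm = 3.20×10^-5 mol/kg

[CO2*] = 32.0 μmol/kg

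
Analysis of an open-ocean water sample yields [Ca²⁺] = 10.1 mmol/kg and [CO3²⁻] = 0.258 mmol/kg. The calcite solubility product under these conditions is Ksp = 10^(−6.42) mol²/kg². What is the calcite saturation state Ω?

Ω = 6.85

Ksp = 10^(−6.42) = 3.802×10^-7
Ω = [Ca²⁺][CO3²⁻]/Ksp = (10.1×10^-3)(0.258×10^-3) / 3.802×10^-7 = 6.85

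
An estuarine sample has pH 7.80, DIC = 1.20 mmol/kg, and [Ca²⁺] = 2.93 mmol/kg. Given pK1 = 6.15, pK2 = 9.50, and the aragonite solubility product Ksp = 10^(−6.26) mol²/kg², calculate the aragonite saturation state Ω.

Ω = 0.122

α₂ = 1 / (1 + [H⁺]/K2 + [H⁺]²/(K1K2)) = 1 / (1 + 10^+1.70 + 10^+0.05)
   = 1 / (1 + 50.119 + 1.1220) = 1/52.241 = 0.01914
[CO3²⁻] = α₂ × DIC = 0.01914 × 1.20 = 0.02297 mmol/kg
Ksp = 10^(−6.26) = 5.495×10^-7
Ω = [Ca²⁺][CO3²⁻]/Ksp = (2.93×10^-3)(2.297×10^-5) / 5.495×10^-7 = 0.122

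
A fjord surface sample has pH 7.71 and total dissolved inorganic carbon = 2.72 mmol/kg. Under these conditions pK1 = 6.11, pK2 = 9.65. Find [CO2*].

[CO2*] = 0.0659 mmol/kg

α₀ = 1 / (1 + K1/[H⁺] + K1K2/[H⁺]²) = 1 / (1 + 10^+1.60 + 10^-0.34)
   = 1 / (1 + 39.811 + 0.45709) = 1/41.268 = 0.02423
[CO2*] = α₀ × DIC = 0.02423 × 2.72 = 0.0659 mmol/kg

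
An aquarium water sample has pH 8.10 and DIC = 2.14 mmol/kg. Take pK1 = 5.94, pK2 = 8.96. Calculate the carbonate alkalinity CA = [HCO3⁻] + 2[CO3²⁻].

CA = [HCO3⁻] + 2[CO3²⁻] = (α₁ + 2α₂)·DIC
At pH 8.10: [H⁺]/K1 = 10^-2.16 = 0.0069183, K2/[H⁺] = 10^-0.86 = 0.13804
α₁ = 1/(1 + 0.0069183 + 0.13804) = 1/1.1450 = 0.8734; α₂ = α₁·K2/[H⁺] = 0.1206
α₁ + 2α₂ = 1.1145
CA = 1.1145 × 2.14 = 2.39 mmol/kg

CA = 2.39 mmol/kg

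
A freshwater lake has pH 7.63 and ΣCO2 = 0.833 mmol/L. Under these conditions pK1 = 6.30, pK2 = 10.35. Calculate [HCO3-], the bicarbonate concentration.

α₁ = 1 / (1 + [H⁺]/K1 + K2/[H⁺]) = 1 / (1 + 10^-1.33 + 10^-2.72)
   = 1 / (1 + 0.046774 + 0.0019055) = 1/1.0487 = 0.9536
[HCO3⁻] = α₁ × DIC = 0.9536 × 0.833 = 0.794 mmol/L

[HCO3⁻] = 0.794 mmol/L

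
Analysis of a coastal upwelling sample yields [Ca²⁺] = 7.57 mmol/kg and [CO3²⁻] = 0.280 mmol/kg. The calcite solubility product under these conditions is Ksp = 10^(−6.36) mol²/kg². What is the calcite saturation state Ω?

Ksp = 10^(−6.36) = 4.365×10^-7
Ω = [Ca²⁺][CO3²⁻]/Ksp = (7.57×10^-3)(0.280×10^-3) / 4.365×10^-7 = 4.86

Ω = 4.86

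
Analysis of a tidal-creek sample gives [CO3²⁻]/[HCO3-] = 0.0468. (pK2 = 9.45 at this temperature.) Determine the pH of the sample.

From K2 = [H⁺][CO3²⁻]/[HCO3-]:  pH = pK2 + log₁₀([CO3²⁻]/[HCO3-])
log₁₀(0.0468) = -1.330
pH = 9.45 + (-1.330) = 8.12

pH = 8.12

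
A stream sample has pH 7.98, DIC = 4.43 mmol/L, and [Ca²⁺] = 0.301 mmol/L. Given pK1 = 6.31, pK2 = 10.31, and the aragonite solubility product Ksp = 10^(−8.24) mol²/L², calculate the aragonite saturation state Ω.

Ω = 1.06

α₂ = 1 / (1 + [H⁺]/K2 + [H⁺]²/(K1K2)) = 1 / (1 + 10^+2.33 + 10^+0.66)
   = 1 / (1 + 213.80 + 4.5709) = 1/219.37 = 0.004559
[CO3²⁻] = α₂ × DIC = 0.004559 × 4.43 = 0.02019 mmol/L
Ksp = 10^(−8.24) = 5.754×10^-9
Ω = [Ca²⁺][CO3²⁻]/Ksp = (0.301×10^-3)(2.019×10^-5) / 5.754×10^-9 = 1.06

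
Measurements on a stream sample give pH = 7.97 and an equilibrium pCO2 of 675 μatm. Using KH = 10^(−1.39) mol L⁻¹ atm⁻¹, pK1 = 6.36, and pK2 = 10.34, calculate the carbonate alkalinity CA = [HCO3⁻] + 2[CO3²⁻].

CA = 1.13 mmol/L

[CO2*] = KH · pCO2 = 10^(−1.39) × 675×10^-6 = 2.750×10^-5 mol/L
α₀ = 1/(1 + K1/[H⁺] + K1K2/[H⁺]²) = 1/(1 + 10^+1.61 + 10^-0.76) = 0.02386
DIC = [CO2*]/α₀ = 2.750×10^-5 / 0.02386 = 1.152 mmol/L
CA = (α₁ + 2α₂)·DIC = (0.9720 + 2×0.004146) × 1.152 = 1.13 mmol/L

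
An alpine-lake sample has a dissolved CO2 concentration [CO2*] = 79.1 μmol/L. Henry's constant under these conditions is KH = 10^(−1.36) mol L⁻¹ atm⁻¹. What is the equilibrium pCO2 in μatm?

KH = 10^(−1.36) = 4.365×10^-2 mol L⁻¹ atm⁻¹
pCO2 = [CO2*]/KH = 79.1×10^-6 / 4.365×10^-2 = 1.81×10^-3 atm = 1810 μatm

pCO2 = 1810 μatm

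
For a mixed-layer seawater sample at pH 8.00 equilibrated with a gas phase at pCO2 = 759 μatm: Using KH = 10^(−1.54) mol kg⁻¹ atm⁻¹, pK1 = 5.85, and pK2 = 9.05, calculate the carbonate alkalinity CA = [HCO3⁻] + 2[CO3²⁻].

CA = 3.64 mmol/kg

[CO2*] = KH · pCO2 = 10^(−1.54) × 759×10^-6 = 2.189×10^-5 mol/kg
α₀ = 1/(1 + K1/[H⁺] + K1K2/[H⁺]²) = 1/(1 + 10^+2.15 + 10^+1.10) = 0.006458
DIC = [CO2*]/α₀ = 2.189×10^-5 / 0.006458 = 3.389 mmol/kg
CA = (α₁ + 2α₂)·DIC = (0.9122 + 2×0.08130) × 3.389 = 3.64 mmol/kg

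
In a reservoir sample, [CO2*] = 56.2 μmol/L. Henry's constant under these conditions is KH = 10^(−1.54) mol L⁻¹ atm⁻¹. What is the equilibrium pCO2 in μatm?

pCO2 = 1950 μatm

KH = 10^(−1.54) = 2.884×10^-2 mol L⁻¹ atm⁻¹
pCO2 = [CO2*]/KH = 56.2×10^-6 / 2.884×10^-2 = 1.95×10^-3 atm = 1950 μatm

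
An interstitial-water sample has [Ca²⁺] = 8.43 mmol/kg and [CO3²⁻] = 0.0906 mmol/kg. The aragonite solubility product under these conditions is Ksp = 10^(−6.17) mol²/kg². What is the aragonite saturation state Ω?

Ksp = 10^(−6.17) = 6.761×10^-7
Ω = [Ca²⁺][CO3²⁻]/Ksp = (8.43×10^-3)(0.0906×10^-3) / 6.761×10^-7 = 1.13

Ω = 1.13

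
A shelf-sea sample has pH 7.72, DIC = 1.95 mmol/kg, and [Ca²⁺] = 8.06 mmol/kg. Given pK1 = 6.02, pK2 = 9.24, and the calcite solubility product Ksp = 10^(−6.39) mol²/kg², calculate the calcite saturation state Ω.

α₂ = 1 / (1 + [H⁺]/K2 + [H⁺]²/(K1K2)) = 1 / (1 + 10^+1.52 + 10^-0.18)
   = 1 / (1 + 33.113 + 0.66069) = 1/34.774 = 0.02876
[CO3²⁻] = α₂ × DIC = 0.02876 × 1.95 = 0.05608 mmol/kg
Ksp = 10^(−6.39) = 4.074×10^-7
Ω = [Ca²⁺][CO3²⁻]/Ksp = (8.06×10^-3)(5.608×10^-5) / 4.074×10^-7 = 1.11

Ω = 1.11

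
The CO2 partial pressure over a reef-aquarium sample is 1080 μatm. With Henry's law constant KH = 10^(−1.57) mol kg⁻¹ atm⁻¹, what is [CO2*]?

[CO2*] = 29.1 μmol/kg

KH = 10^(−1.57) = 2.692×10^-2 mol kg⁻¹ atm⁻¹
[CO2*] = KH · pCO2 = 2.692×10^-2 × 1080×10^-6 atm = 2.91×10^-5 mol/kg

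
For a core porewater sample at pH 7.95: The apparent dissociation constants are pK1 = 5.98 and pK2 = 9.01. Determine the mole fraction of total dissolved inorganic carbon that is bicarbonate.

α₁ = 1 / (1 + [H⁺]/K1 + K2/[H⁺]) = 1 / (1 + 10^-1.97 + 10^-1.06)
   = 1 / (1 + 0.010715 + 0.087096) = 1/1.0978 = 0.9109

α₁ = 0.911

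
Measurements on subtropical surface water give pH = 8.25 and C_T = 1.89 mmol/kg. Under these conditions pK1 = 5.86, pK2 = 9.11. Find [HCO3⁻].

[HCO3⁻] = 1.65 mmol/kg

α₁ = 1 / (1 + [H⁺]/K1 + K2/[H⁺]) = 1 / (1 + 10^-2.39 + 10^-0.86)
   = 1 / (1 + 0.0040738 + 0.13804) = 1/1.1421 = 0.8756
[HCO3⁻] = α₁ × DIC = 0.8756 × 1.89 = 1.65 mmol/kg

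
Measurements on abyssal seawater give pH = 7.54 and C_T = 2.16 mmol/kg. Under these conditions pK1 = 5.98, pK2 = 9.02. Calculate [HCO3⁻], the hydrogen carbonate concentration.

α₁ = 1 / (1 + [H⁺]/K1 + K2/[H⁺]) = 1 / (1 + 10^-1.56 + 10^-1.48)
   = 1 / (1 + 0.027542 + 0.033113) = 1/1.0607 = 0.9428
[HCO3⁻] = α₁ × DIC = 0.9428 × 2.16 = 2.04 mmol/kg

[HCO3⁻] = 2.04 mmol/kg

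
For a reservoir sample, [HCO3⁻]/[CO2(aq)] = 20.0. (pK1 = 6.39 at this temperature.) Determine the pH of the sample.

From K1 = [H⁺][HCO3⁻]/[CO2(aq)]:  pH = pK1 + log₁₀([HCO3⁻]/[CO2(aq)])
log₁₀(20.0) = +1.301
pH = 6.39 + (+1.301) = 7.69

pH = 7.69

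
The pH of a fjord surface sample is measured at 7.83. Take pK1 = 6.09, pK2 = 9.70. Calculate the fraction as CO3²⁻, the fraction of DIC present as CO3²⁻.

α₂ = 0.0131

α₂ = 1 / (1 + [H⁺]/K2 + [H⁺]²/(K1K2)) = 1 / (1 + 10^+1.87 + 10^+0.13)
   = 1 / (1 + 74.131 + 1.3490) = 1/76.480 = 0.01308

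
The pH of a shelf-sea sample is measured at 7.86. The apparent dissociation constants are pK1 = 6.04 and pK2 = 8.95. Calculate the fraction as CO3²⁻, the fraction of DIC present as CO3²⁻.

α₂ = 0.0741

α₂ = 1 / (1 + [H⁺]/K2 + [H⁺]²/(K1K2)) = 1 / (1 + 10^+1.09 + 10^-0.73)
   = 1 / (1 + 12.303 + 0.18621) = 1/13.489 = 0.07414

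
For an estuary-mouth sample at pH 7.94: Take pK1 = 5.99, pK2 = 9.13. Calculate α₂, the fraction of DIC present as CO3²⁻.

α₂ = 0.0600

α₂ = 1 / (1 + [H⁺]/K2 + [H⁺]²/(K1K2)) = 1 / (1 + 10^+1.19 + 10^-0.76)
   = 1 / (1 + 15.488 + 0.17378) = 1/16.662 = 0.06002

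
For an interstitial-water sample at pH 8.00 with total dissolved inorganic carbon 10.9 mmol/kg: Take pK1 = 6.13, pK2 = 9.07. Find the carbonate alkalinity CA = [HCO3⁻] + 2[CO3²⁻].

CA = 11.6 mmol/kg

CA = [HCO3⁻] + 2[CO3²⁻] = (α₁ + 2α₂)·DIC
At pH 8.00: [H⁺]/K1 = 10^-1.87 = 0.013490, K2/[H⁺] = 10^-1.07 = 0.085114
α₁ = 1/(1 + 0.013490 + 0.085114) = 1/1.0986 = 0.9102; α₂ = α₁·K2/[H⁺] = 0.07747
α₁ + 2α₂ = 1.0652
CA = 1.0652 × 10.9 = 11.6 mmol/kg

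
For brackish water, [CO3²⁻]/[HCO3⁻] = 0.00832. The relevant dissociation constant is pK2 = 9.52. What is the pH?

From K2 = [H⁺][CO3²⁻]/[HCO3⁻]:  pH = pK2 + log₁₀([CO3²⁻]/[HCO3⁻])
log₁₀(0.00832) = -2.080
pH = 9.52 + (-2.080) = 7.44

pH = 7.44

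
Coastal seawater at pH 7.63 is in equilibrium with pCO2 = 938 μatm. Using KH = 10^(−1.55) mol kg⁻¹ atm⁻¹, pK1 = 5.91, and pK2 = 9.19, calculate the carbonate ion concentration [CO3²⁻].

[CO3²⁻] = 0.0382 mmol/kg

[CO2*] = KH · pCO2 = 10^(−1.55) × 938×10^-6 = 2.644×10^-5 mol/kg
α₀ = 1/(1 + K1/[H⁺] + K1K2/[H⁺]²) = 1/(1 + 10^+1.72 + 10^+0.16) = 0.01821
DIC = [CO2*]/α₀ = 2.644×10^-5 / 0.01821 = 1.452 mmol/kg
[CO3²⁻] = α₂·DIC; α₂ = 0.02632, so [CO3²⁻] = 0.02632 × 1.452 = 0.0382 mmol/kg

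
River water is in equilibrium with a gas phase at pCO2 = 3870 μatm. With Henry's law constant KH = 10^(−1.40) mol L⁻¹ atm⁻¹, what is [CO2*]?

KH = 10^(−1.40) = 3.981×10^-2 mol L⁻¹ atm⁻¹
[CO2*] = KH · pCO2 = 3.981×10^-2 × 3870×10^-6 atm = 1.54×10^-4 mol/L

[CO2*] = 154 μmol/L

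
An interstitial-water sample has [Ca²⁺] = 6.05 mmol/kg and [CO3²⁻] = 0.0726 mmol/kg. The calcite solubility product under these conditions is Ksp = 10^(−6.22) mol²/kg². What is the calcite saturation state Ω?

Ksp = 10^(−6.22) = 6.026×10^-7
Ω = [Ca²⁺][CO3²⁻]/Ksp = (6.05×10^-3)(0.0726×10^-3) / 6.026×10^-7 = 0.729

Ω = 0.729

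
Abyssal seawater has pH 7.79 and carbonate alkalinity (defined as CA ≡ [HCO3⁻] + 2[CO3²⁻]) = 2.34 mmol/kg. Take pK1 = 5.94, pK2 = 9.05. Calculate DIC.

CA = [HCO3⁻] + 2[CO3²⁻] = (α₁ + 2α₂)·DIC
At pH 7.79: [H⁺]/K1 = 10^-1.85 = 0.014125, K2/[H⁺] = 10^-1.26 = 0.054954
α₁ = 1/(1 + 0.014125 + 0.054954) = 1/1.0691 = 0.9354; α₂ = α₁·K2/[H⁺] = 0.05140
α₁ + 2α₂ = 1.0382
DIC = CA / (α₁ + 2α₂) = 2.34 / 1.0382 = 2.25 mmol/kg

DIC = 2.25 mmol/kg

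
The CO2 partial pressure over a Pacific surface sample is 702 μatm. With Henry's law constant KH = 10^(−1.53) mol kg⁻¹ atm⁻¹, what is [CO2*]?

KH = 10^(−1.53) = 2.951×10^-2 mol kg⁻¹ atm⁻¹
[CO2*] = KH · pCO2 = 2.951×10^-2 × 702×10^-6 atm = 2.07×10^-5 mol/kg

[CO2*] = 20.7 μmol/kg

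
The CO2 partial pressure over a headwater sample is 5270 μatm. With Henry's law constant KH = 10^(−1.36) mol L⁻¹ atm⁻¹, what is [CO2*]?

KH = 10^(−1.36) = 4.365×10^-2 mol L⁻¹ atm⁻¹
[CO2*] = KH · pCO2 = 4.365×10^-2 × 5270×10^-6 atm = 2.30×10^-4 mol/L

[CO2*] = 230 μmol/L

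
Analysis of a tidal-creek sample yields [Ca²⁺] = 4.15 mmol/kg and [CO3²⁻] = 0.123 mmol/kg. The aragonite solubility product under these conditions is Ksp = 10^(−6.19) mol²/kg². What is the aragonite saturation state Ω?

Ksp = 10^(−6.19) = 6.457×10^-7
Ω = [Ca²⁺][CO3²⁻]/Ksp = (4.15×10^-3)(0.123×10^-3) / 6.457×10^-7 = 0.791

Ω = 0.791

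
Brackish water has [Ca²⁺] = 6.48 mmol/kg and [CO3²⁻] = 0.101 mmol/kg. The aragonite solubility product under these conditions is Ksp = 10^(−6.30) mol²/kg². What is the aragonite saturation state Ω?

Ω = 1.31

Ksp = 10^(−6.30) = 5.012×10^-7
Ω = [Ca²⁺][CO3²⁻]/Ksp = (6.48×10^-3)(0.101×10^-3) / 5.012×10^-7 = 1.31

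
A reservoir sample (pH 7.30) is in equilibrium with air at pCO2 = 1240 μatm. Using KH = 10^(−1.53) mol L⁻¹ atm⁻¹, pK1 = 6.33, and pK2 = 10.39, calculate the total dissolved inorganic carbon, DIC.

[CO2*] = KH · pCO2 = 10^(−1.53) × 1240×10^-6 = 3.659×10^-5 mol/L
α₀ = 1/(1 + K1/[H⁺] + K1K2/[H⁺]²) = 1/(1 + 10^+0.97 + 10^-2.12) = 0.09671
DIC = [CO2*]/α₀ = 3.659×10^-5 / 0.09671 = 0.378 mmol/L

DIC = 0.378 mmol/L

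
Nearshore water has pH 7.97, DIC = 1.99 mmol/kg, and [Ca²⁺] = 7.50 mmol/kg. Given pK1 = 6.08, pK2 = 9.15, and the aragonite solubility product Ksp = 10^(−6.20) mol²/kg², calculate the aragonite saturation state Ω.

Ω = 1.45

α₂ = 1 / (1 + [H⁺]/K2 + [H⁺]²/(K1K2)) = 1 / (1 + 10^+1.18 + 10^-0.71)
   = 1 / (1 + 15.136 + 0.19498) = 1/16.331 = 0.06123
[CO3²⁻] = α₂ × DIC = 0.06123 × 1.99 = 0.1219 mmol/kg
Ksp = 10^(−6.20) = 6.310×10^-7
Ω = [Ca²⁺][CO3²⁻]/Ksp = (7.50×10^-3)(1.219×10^-4) / 6.310×10^-7 = 1.45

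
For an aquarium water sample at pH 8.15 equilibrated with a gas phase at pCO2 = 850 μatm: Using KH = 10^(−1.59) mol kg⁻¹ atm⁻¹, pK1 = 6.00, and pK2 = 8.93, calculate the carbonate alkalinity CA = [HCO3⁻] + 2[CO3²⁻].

CA = 4.11 mmol/kg

[CO2*] = KH · pCO2 = 10^(−1.59) × 850×10^-6 = 2.185×10^-5 mol/kg
α₀ = 1/(1 + K1/[H⁺] + K1K2/[H⁺]²) = 1/(1 + 10^+2.15 + 10^+1.37) = 0.006035
DIC = [CO2*]/α₀ = 2.185×10^-5 / 0.006035 = 3.620 mmol/kg
CA = (α₁ + 2α₂)·DIC = (0.8525 + 2×0.1415) × 3.620 = 4.11 mmol/kg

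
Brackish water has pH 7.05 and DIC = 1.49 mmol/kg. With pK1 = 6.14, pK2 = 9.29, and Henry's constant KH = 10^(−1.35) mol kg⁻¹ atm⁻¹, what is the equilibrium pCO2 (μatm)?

α₀ = 1 / (1 + K1/[H⁺] + K1K2/[H⁺]²) = 1 / (1 + 10^+0.91 + 10^-1.33)
   = 1 / (1 + 8.1283 + 0.046774) = 1/9.1751 = 0.1090
[CO2*] = α₀ × DIC = 0.1090 × 1.49 = 0.1624 mmol/kg
pCO2 = [CO2*]/KH = 1.624×10^-4 / 4.467×10^-2 = 3640 μatm

pCO2 = 3640 μatm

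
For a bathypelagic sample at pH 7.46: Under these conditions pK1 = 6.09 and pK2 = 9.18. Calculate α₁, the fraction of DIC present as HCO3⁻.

α₁ = 1 / (1 + [H⁺]/K1 + K2/[H⁺]) = 1 / (1 + 10^-1.37 + 10^-1.72)
   = 1 / (1 + 0.042658 + 0.019055) = 1/1.0617 = 0.9419

α₁ = 0.942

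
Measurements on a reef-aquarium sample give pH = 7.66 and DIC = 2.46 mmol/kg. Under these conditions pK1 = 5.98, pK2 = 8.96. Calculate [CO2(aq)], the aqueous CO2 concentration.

α₀ = 1 / (1 + K1/[H⁺] + K1K2/[H⁺]²) = 1 / (1 + 10^+1.68 + 10^+0.38)
   = 1 / (1 + 47.863 + 2.3988) = 1/51.262 = 0.01951
[CO2*] = α₀ × DIC = 0.01951 × 2.46 = 0.0480 mmol/kg

[CO2*] = 0.0480 mmol/kg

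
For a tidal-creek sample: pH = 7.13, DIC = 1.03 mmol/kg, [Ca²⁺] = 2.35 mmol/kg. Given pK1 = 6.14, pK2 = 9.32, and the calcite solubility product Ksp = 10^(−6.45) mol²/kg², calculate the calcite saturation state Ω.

Ω = 0.0397

α₂ = 1 / (1 + [H⁺]/K2 + [H⁺]²/(K1K2)) = 1 / (1 + 10^+2.19 + 10^+1.20)
   = 1 / (1 + 154.88 + 15.849) = 1/171.73 = 0.005823
[CO3²⁻] = α₂ × DIC = 0.005823 × 1.03 = 0.005998 mmol/kg = 5.998 μmol/kg
Ksp = 10^(−6.45) = 3.548×10^-7
Ω = [Ca²⁺][CO3²⁻]/Ksp = (2.35×10^-3)(5.998×10^-6) / 3.548×10^-7 = 0.0397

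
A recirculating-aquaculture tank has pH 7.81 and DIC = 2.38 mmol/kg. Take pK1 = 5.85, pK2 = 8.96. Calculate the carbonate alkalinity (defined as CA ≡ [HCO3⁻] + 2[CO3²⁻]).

CA = [HCO3⁻] + 2[CO3²⁻] = (α₁ + 2α₂)·DIC
At pH 7.81: [H⁺]/K1 = 10^-1.96 = 0.010965, K2/[H⁺] = 10^-1.15 = 0.070795
α₁ = 1/(1 + 0.010965 + 0.070795) = 1/1.0818 = 0.9244; α₂ = α₁·K2/[H⁺] = 0.06544
α₁ + 2α₂ = 1.0553
CA = 1.0553 × 2.38 = 2.51 mmol/kg

CA = 2.51 mmol/kg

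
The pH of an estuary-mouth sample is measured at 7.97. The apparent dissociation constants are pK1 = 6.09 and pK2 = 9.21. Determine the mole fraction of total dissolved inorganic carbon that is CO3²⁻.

α₂ = 0.0537

α₂ = 1 / (1 + [H⁺]/K2 + [H⁺]²/(K1K2)) = 1 / (1 + 10^+1.24 + 10^-0.64)
   = 1 / (1 + 17.378 + 0.22909) = 1/18.607 = 0.05374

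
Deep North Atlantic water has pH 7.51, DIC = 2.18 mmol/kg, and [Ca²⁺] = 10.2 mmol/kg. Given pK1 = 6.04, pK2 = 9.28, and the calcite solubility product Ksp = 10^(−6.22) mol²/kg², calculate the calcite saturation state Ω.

α₂ = 1 / (1 + [H⁺]/K2 + [H⁺]²/(K1K2)) = 1 / (1 + 10^+1.77 + 10^+0.30)
   = 1 / (1 + 58.884 + 1.9953) = 1/61.880 = 0.01616
[CO3²⁻] = α₂ × DIC = 0.01616 × 2.18 = 0.03523 mmol/kg
Ksp = 10^(−6.22) = 6.026×10^-7
Ω = [Ca²⁺][CO3²⁻]/Ksp = (10.2×10^-3)(3.523×10^-5) / 6.026×10^-7 = 0.596

Ω = 0.596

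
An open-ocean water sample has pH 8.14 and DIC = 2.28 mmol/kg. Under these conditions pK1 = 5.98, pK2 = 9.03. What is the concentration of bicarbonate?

[HCO3⁻] = 2.01 mmol/kg

α₁ = 1 / (1 + [H⁺]/K1 + K2/[H⁺]) = 1 / (1 + 10^-2.16 + 10^-0.89)
   = 1 / (1 + 0.0069183 + 0.12882) = 1/1.1357 = 0.8805
[HCO3⁻] = α₁ × DIC = 0.8805 × 2.28 = 2.01 mmol/kg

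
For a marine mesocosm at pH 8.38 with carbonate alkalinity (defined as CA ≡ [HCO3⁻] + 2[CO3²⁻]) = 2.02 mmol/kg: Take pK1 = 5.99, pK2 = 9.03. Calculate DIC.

CA = [HCO3⁻] + 2[CO3²⁻] = (α₁ + 2α₂)·DIC
At pH 8.38: [H⁺]/K1 = 10^-2.39 = 0.0040738, K2/[H⁺] = 10^-0.65 = 0.22387
α₁ = 1/(1 + 0.0040738 + 0.22387) = 1/1.2279 = 0.8144; α₂ = α₁·K2/[H⁺] = 0.1823
α₁ + 2α₂ = 1.1790
DIC = CA / (α₁ + 2α₂) = 2.02 / 1.1790 = 1.71 mmol/kg

DIC = 1.71 mmol/kg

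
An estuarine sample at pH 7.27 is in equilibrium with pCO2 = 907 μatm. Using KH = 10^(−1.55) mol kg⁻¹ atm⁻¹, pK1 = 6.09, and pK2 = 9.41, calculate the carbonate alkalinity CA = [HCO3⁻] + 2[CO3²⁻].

[CO2*] = KH · pCO2 = 10^(−1.55) × 907×10^-6 = 2.556×10^-5 mol/kg
α₀ = 1/(1 + K1/[H⁺] + K1K2/[H⁺]²) = 1/(1 + 10^+1.18 + 10^-0.96) = 0.06156
DIC = [CO2*]/α₀ = 2.556×10^-5 / 0.06156 = 0.4153 mmol/kg
CA = (α₁ + 2α₂)·DIC = (0.9317 + 2×0.006750) × 0.4153 = 0.393 mmol/kg

CA = 0.393 mmol/kg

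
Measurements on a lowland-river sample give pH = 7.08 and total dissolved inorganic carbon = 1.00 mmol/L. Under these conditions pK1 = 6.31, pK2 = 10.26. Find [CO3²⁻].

[CO3²⁻] = 0.564 μmol/L

α₂ = 1 / (1 + [H⁺]/K2 + [H⁺]²/(K1K2)) = 1 / (1 + 10^+3.18 + 10^+2.41)
   = 1 / (1 + 1513.6 + 257.04) = 1/1771.6 = 0.0005645
[CO3²⁻] = α₂ × DIC = 0.0005645 × 1.00 = 0.000564 mmol/L = 0.564 μmol/L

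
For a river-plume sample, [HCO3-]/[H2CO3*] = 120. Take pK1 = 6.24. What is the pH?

From K1 = [H⁺][HCO3-]/[H2CO3*]:  pH = pK1 + log₁₀([HCO3-]/[H2CO3*])
log₁₀(120) = +2.079
pH = 6.24 + (+2.079) = 8.32

pH = 8.32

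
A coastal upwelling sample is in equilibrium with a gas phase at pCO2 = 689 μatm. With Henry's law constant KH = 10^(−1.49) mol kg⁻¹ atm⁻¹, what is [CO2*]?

[CO2*] = 22.3 μmol/kg

KH = 10^(−1.49) = 3.236×10^-2 mol kg⁻¹ atm⁻¹
[CO2*] = KH · pCO2 = 3.236×10^-2 × 689×10^-6 atm = 2.23×10^-5 mol/kg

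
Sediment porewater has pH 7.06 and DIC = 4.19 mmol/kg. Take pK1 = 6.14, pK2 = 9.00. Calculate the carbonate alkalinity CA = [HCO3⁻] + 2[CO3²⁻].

CA = 3.79 mmol/kg

CA = [HCO3⁻] + 2[CO3²⁻] = (α₁ + 2α₂)·DIC
At pH 7.06: [H⁺]/K1 = 10^-0.92 = 0.12023, K2/[H⁺] = 10^-1.94 = 0.011482
α₁ = 1/(1 + 0.12023 + 0.011482) = 1/1.1317 = 0.8836; α₂ = α₁·K2/[H⁺] = 0.01015
α₁ + 2α₂ = 0.9039
CA = 0.9039 × 4.19 = 3.79 mmol/kg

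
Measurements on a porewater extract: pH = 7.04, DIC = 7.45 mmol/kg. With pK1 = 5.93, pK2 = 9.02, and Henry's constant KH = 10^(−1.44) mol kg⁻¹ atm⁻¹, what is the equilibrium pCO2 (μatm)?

α₀ = 1 / (1 + K1/[H⁺] + K1K2/[H⁺]²) = 1 / (1 + 10^+1.11 + 10^-0.87)
   = 1 / (1 + 12.882 + 0.13490) = 1/14.017 = 0.07134
[CO2*] = α₀ × DIC = 0.07134 × 7.45 = 0.5315 mmol/kg
pCO2 = [CO2*]/KH = 5.315×10^-4 / 3.631×10^-2 = 1.46×10^4 μatm

pCO2 = 1.46×10^4 μatm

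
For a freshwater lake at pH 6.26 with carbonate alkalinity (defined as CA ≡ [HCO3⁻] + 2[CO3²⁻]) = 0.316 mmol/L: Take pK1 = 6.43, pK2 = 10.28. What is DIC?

CA = [HCO3⁻] + 2[CO3²⁻] = (α₁ + 2α₂)·DIC
At pH 6.26: [H⁺]/K1 = 10^0.17 = 1.4791, K2/[H⁺] = 10^-4.02 = 9.5499×10^-5
α₁ = 1/(1 + 1.4791 + 9.5499×10^-5) = 1/2.4792 = 0.4034; α₂ = α₁·K2/[H⁺] = 3.852×10^-5
α₁ + 2α₂ = 0.4034
DIC = CA / (α₁ + 2α₂) = 0.316 / 0.4034 = 0.783 mmol/L

DIC = 0.783 mmol/L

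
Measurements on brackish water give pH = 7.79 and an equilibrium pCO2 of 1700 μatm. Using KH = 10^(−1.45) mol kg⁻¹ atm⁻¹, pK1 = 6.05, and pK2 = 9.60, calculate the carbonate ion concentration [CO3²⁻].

[CO3²⁻] = 0.0513 mmol/kg

[CO2*] = KH · pCO2 = 10^(−1.45) × 1700×10^-6 = 6.032×10^-5 mol/kg
α₀ = 1/(1 + K1/[H⁺] + K1K2/[H⁺]²) = 1/(1 + 10^+1.74 + 10^-0.07) = 0.01760
DIC = [CO2*]/α₀ = 6.032×10^-5 / 0.01760 = 3.426 mmol/kg
[CO3²⁻] = α₂·DIC; α₂ = 0.01498, so [CO3²⁻] = 0.01498 × 3.426 = 0.0513 mmol/kg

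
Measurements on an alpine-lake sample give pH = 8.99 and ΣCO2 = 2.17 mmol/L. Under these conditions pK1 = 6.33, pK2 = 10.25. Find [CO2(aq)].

α₀ = 1 / (1 + K1/[H⁺] + K1K2/[H⁺]²) = 1 / (1 + 10^+2.66 + 10^+1.40)
   = 1 / (1 + 457.09 + 25.119) = 1/483.21 = 0.002070
[CO2*] = α₀ × DIC = 0.002070 × 2.17 = 0.00449 mmol/L = 4.49 μmol/L

[CO2*] = 4.49 μmol/L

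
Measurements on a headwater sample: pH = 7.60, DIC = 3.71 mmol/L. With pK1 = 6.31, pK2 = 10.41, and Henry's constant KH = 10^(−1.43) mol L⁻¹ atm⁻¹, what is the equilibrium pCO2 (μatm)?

pCO2 = 4860 μatm

α₀ = 1 / (1 + K1/[H⁺] + K1K2/[H⁺]²) = 1 / (1 + 10^+1.29 + 10^-1.52)
   = 1 / (1 + 19.498 + 0.030200) = 1/20.529 = 0.04871
[CO2*] = α₀ × DIC = 0.04871 × 3.71 = 0.1807 mmol/L
pCO2 = [CO2*]/KH = 1.807×10^-4 / 3.715×10^-2 = 4860 μatm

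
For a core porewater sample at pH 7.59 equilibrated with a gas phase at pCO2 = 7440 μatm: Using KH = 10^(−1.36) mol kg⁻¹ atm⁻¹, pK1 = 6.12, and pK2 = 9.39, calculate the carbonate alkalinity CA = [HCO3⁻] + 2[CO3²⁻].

CA = 9.89 mmol/kg

[CO2*] = KH · pCO2 = 10^(−1.36) × 7440×10^-6 = 3.248×10^-4 mol/kg
α₀ = 1/(1 + K1/[H⁺] + K1K2/[H⁺]²) = 1/(1 + 10^+1.47 + 10^-0.33) = 0.03228
DIC = [CO2*]/α₀ = 3.248×10^-4 / 0.03228 = 10.06 mmol/kg
CA = (α₁ + 2α₂)·DIC = (0.9526 + 2×0.01510) × 10.06 = 9.89 mmol/kg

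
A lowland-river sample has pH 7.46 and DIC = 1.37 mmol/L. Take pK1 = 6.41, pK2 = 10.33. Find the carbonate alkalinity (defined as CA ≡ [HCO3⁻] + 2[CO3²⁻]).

CA = [HCO3⁻] + 2[CO3²⁻] = (α₁ + 2α₂)·DIC
At pH 7.46: [H⁺]/K1 = 10^-1.05 = 0.089125, K2/[H⁺] = 10^-2.87 = 0.0013490
α₁ = 1/(1 + 0.089125 + 0.0013490) = 1/1.0905 = 0.9170; α₂ = α₁·K2/[H⁺] = 0.001237
α₁ + 2α₂ = 0.9195
CA = 0.9195 × 1.37 = 1.26 mmol/L

CA = 1.26 mmol/L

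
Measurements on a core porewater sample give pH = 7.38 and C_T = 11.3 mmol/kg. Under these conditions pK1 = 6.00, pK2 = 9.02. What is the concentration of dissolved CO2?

[CO2*] = 0.442 mmol/kg

α₀ = 1 / (1 + K1/[H⁺] + K1K2/[H⁺]²) = 1 / (1 + 10^+1.38 + 10^-0.26)
   = 1 / (1 + 23.988 + 0.54954) = 1/25.538 = 0.03916
[CO2*] = α₀ × DIC = 0.03916 × 11.3 = 0.442 mmol/kg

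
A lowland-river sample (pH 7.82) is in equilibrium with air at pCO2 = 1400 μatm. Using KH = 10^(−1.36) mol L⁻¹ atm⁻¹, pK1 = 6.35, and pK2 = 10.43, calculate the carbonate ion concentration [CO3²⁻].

[CO2*] = KH · pCO2 = 10^(−1.36) × 1400×10^-6 = 6.111×10^-5 mol/L
α₀ = 1/(1 + K1/[H⁺] + K1K2/[H⁺]²) = 1/(1 + 10^+1.47 + 10^-1.14) = 0.03270
DIC = [CO2*]/α₀ = 6.111×10^-5 / 0.03270 = 1.869 mmol/L
[CO3²⁻] = α₂·DIC; α₂ = 0.002369, so [CO3²⁻] = 0.002369 × 1.869 = 0.00443 mmol/L = 4.43 μmol/L

[CO3²⁻] = 4.43 μmol/L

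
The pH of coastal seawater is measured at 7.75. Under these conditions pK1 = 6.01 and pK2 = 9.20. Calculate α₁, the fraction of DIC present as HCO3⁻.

α₁ = 0.949

α₁ = 1 / (1 + [H⁺]/K1 + K2/[H⁺]) = 1 / (1 + 10^-1.74 + 10^-1.45)
   = 1 / (1 + 0.018197 + 0.035481) = 1/1.0537 = 0.9491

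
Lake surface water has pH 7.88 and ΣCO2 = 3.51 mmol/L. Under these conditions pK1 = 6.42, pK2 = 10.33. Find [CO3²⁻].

α₂ = 1 / (1 + [H⁺]/K2 + [H⁺]²/(K1K2)) = 1 / (1 + 10^+2.45 + 10^+0.99)
   = 1 / (1 + 281.84 + 9.7724) = 1/292.61 = 0.003418
[CO3²⁻] = α₂ × DIC = 0.003418 × 3.51 = 0.0120 mmol/L = 12.0 μmol/L

[CO3²⁻] = 12.0 μmol/L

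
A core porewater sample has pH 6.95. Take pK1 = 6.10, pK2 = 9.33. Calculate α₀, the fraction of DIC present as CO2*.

α₀ = 1 / (1 + K1/[H⁺] + K1K2/[H⁺]²) = 1 / (1 + 10^+0.85 + 10^-1.53)
   = 1 / (1 + 7.0795 + 0.029512) = 1/8.1090 = 0.1233

α₀ = 0.123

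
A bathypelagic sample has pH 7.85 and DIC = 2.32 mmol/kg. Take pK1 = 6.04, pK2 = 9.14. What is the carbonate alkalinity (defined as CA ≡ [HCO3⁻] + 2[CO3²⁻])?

CA = 2.40 mmol/kg

CA = [HCO3⁻] + 2[CO3²⁻] = (α₁ + 2α₂)·DIC
At pH 7.85: [H⁺]/K1 = 10^-1.81 = 0.015488, K2/[H⁺] = 10^-1.29 = 0.051286
α₁ = 1/(1 + 0.015488 + 0.051286) = 1/1.0668 = 0.9374; α₂ = α₁·K2/[H⁺] = 0.04808
α₁ + 2α₂ = 1.0336
CA = 1.0336 × 2.32 = 2.40 mmol/kg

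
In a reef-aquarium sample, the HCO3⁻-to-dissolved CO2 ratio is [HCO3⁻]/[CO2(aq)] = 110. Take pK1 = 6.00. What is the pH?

From K1 = [H⁺][HCO3⁻]/[CO2(aq)]:  pH = pK1 + log₁₀([HCO3⁻]/[CO2(aq)])
log₁₀(110) = +2.041
pH = 6.00 + (+2.041) = 8.04

pH = 8.04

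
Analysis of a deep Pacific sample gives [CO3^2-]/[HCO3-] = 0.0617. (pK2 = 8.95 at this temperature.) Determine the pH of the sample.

From K2 = [H⁺][CO3^2-]/[HCO3-]:  pH = pK2 + log₁₀([CO3^2-]/[HCO3-])
log₁₀(0.0617) = -1.210
pH = 8.95 + (-1.210) = 7.74

pH = 7.74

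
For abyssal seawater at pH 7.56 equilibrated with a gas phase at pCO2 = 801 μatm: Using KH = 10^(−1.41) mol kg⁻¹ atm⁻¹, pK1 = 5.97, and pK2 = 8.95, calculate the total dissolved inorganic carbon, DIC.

[CO2*] = KH · pCO2 = 10^(−1.41) × 801×10^-6 = 3.116×10^-5 mol/kg
α₀ = 1/(1 + K1/[H⁺] + K1K2/[H⁺]²) = 1/(1 + 10^+1.59 + 10^+0.20) = 0.02410
DIC = [CO2*]/α₀ = 3.116×10^-5 / 0.02410 = 1.29 mmol/kg

DIC = 1.29 mmol/kg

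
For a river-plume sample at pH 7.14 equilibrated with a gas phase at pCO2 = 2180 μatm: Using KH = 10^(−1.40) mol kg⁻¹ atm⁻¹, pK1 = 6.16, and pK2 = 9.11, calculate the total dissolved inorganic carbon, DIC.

[CO2*] = KH · pCO2 = 10^(−1.40) × 2180×10^-6 = 8.679×10^-5 mol/kg
α₀ = 1/(1 + K1/[H⁺] + K1K2/[H⁺]²) = 1/(1 + 10^+0.98 + 10^-0.99) = 0.09388
DIC = [CO2*]/α₀ = 8.679×10^-5 / 0.09388 = 0.924 mmol/kg

DIC = 0.924 mmol/kg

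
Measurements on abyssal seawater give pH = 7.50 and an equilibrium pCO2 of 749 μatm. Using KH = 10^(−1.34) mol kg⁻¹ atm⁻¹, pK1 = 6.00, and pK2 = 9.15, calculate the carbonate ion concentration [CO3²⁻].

[CO3²⁻] = 0.0242 mmol/kg

[CO2*] = KH · pCO2 = 10^(−1.34) × 749×10^-6 = 3.424×10^-5 mol/kg
α₀ = 1/(1 + K1/[H⁺] + K1K2/[H⁺]²) = 1/(1 + 10^+1.50 + 10^-0.15) = 0.03000
DIC = [CO2*]/α₀ = 3.424×10^-5 / 0.03000 = 1.141 mmol/kg
[CO3²⁻] = α₂·DIC; α₂ = 0.02124, so [CO3²⁻] = 0.02124 × 1.141 = 0.0242 mmol/kg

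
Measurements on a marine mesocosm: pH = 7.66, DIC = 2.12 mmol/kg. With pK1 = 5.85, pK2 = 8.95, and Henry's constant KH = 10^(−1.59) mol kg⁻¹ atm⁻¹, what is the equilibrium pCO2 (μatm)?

α₀ = 1 / (1 + K1/[H⁺] + K1K2/[H⁺]²) = 1 / (1 + 10^+1.81 + 10^+0.52)
   = 1 / (1 + 64.565 + 3.3113) = 1/68.877 = 0.01452
[CO2*] = α₀ × DIC = 0.01452 × 2.12 = 0.03078 mmol/kg
pCO2 = [CO2*]/KH = 3.078×10^-5 / 2.570×10^-2 = 1200 μatm

pCO2 = 1200 μatm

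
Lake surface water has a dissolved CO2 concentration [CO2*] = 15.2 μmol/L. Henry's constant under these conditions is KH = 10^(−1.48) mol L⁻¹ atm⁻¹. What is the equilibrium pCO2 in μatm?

KH = 10^(−1.48) = 3.311×10^-2 mol L⁻¹ atm⁻¹
pCO2 = [CO2*]/KH = 15.2×10^-6 / 3.311×10^-2 = 4.59×10^-4 atm = 459 μatm

pCO2 = 459 μatm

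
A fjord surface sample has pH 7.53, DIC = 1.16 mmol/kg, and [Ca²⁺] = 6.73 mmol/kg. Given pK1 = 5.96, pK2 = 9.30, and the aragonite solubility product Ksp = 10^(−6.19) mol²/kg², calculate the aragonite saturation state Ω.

α₂ = 1 / (1 + [H⁺]/K2 + [H⁺]²/(K1K2)) = 1 / (1 + 10^+1.77 + 10^+0.20)
   = 1 / (1 + 58.884 + 1.5849) = 1/61.469 = 0.01627
[CO3²⁻] = α₂ × DIC = 0.01627 × 1.16 = 0.01887 mmol/kg = 18.87 μmol/kg
Ksp = 10^(−6.19) = 6.457×10^-7
Ω = [Ca²⁺][CO3²⁻]/Ksp = (6.73×10^-3)(1.887×10^-5) / 6.457×10^-7 = 0.197

Ω = 0.197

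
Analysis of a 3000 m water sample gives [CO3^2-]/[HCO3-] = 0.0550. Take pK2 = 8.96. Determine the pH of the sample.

From K2 = [H⁺][CO3^2-]/[HCO3-]:  pH = pK2 + log₁₀([CO3^2-]/[HCO3-])
log₁₀(0.0550) = -1.260
pH = 8.96 + (-1.260) = 7.70

pH = 7.70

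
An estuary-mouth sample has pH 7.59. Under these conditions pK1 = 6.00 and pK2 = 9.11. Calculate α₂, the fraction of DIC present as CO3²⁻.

α₂ = 0.0286

α₂ = 1 / (1 + [H⁺]/K2 + [H⁺]²/(K1K2)) = 1 / (1 + 10^+1.52 + 10^-0.07)
   = 1 / (1 + 33.113 + 0.85114) = 1/34.964 = 0.02860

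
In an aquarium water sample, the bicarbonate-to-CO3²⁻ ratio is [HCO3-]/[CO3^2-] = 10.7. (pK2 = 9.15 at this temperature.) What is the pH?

pH = 8.12

From K2 = [H⁺][CO3^2-]/[HCO3-]:  pH = pK2 − log₁₀([HCO3-]/[CO3^2-])
log₁₀(10.7) = +1.029
pH = 9.15 − (+1.029) = 8.12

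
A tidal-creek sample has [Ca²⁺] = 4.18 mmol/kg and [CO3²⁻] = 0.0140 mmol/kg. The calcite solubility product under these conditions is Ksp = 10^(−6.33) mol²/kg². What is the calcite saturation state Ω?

Ksp = 10^(−6.33) = 4.677×10^-7
Ω = [Ca²⁺][CO3²⁻]/Ksp = (4.18×10^-3)(0.0140×10^-3) / 4.677×10^-7 = 0.125

Ω = 0.125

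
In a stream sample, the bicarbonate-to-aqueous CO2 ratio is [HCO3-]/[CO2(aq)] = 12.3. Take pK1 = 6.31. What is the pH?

From K1 = [H⁺][HCO3-]/[CO2(aq)]:  pH = pK1 + log₁₀([HCO3-]/[CO2(aq)])
log₁₀(12.3) = +1.090
pH = 6.31 + (+1.090) = 7.40

pH = 7.40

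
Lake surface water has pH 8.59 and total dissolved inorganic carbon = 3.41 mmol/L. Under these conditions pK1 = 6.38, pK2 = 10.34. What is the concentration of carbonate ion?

α₂ = 1 / (1 + [H⁺]/K2 + [H⁺]²/(K1K2)) = 1 / (1 + 10^+1.75 + 10^-0.46)
   = 1 / (1 + 56.234 + 0.34674) = 1/57.581 = 0.01737
[CO3²⁻] = α₂ × DIC = 0.01737 × 3.41 = 0.0592 mmol/L

[CO3²⁻] = 0.0592 mmol/L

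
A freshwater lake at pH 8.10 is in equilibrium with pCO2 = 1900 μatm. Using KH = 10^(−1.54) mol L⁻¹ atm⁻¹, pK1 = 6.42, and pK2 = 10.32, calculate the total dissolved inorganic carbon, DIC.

[CO2*] = KH · pCO2 = 10^(−1.54) × 1900×10^-6 = 5.480×10^-5 mol/L
α₀ = 1/(1 + K1/[H⁺] + K1K2/[H⁺]²) = 1/(1 + 10^+1.68 + 10^-0.54) = 0.02035
DIC = [CO2*]/α₀ = 5.480×10^-5 / 0.02035 = 2.69 mmol/L

DIC = 2.69 mmol/L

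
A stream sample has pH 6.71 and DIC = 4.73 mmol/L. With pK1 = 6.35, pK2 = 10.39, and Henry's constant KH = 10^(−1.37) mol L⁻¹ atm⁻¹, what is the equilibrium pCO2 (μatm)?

pCO2 = 3.37×10^4 μatm

α₀ = 1 / (1 + K1/[H⁺] + K1K2/[H⁺]²) = 1 / (1 + 10^+0.36 + 10^-3.32)
   = 1 / (1 + 2.2909 + 0.00047863) = 1/3.2913 = 0.3038
[CO2*] = α₀ × DIC = 0.3038 × 4.73 = 1.437 mmol/L
pCO2 = [CO2*]/KH = 1.437×10^-3 / 4.266×10^-2 = 3.37×10^4 μatm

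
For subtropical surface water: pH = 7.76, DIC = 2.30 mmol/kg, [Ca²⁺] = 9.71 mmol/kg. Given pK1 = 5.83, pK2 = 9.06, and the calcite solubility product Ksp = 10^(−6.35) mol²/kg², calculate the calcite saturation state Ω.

α₂ = 1 / (1 + [H⁺]/K2 + [H⁺]²/(K1K2)) = 1 / (1 + 10^+1.30 + 10^-0.63)
   = 1 / (1 + 19.953 + 0.23442) = 1/21.187 = 0.04720
[CO3²⁻] = α₂ × DIC = 0.04720 × 2.30 = 0.1086 mmol/kg
Ksp = 10^(−6.35) = 4.467×10^-7
Ω = [Ca²⁺][CO3²⁻]/Ksp = (9.71×10^-3)(1.086×10^-4) / 4.467×10^-7 = 2.36

Ω = 2.36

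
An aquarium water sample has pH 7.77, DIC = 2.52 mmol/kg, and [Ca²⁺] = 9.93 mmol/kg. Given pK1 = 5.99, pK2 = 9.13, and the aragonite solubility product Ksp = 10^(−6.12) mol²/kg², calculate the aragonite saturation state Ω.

α₂ = 1 / (1 + [H⁺]/K2 + [H⁺]²/(K1K2)) = 1 / (1 + 10^+1.36 + 10^-0.42)
   = 1 / (1 + 22.909 + 0.38019) = 1/24.289 = 0.04117
[CO3²⁻] = α₂ × DIC = 0.04117 × 2.52 = 0.1038 mmol/kg
Ksp = 10^(−6.12) = 7.586×10^-7
Ω = [Ca²⁺][CO3²⁻]/Ksp = (9.93×10^-3)(1.038×10^-4) / 7.586×10^-7 = 1.36

Ω = 1.36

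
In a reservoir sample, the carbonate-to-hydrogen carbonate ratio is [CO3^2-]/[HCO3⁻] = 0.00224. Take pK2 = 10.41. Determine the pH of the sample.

From K2 = [H⁺][CO3^2-]/[HCO3⁻]:  pH = pK2 + log₁₀([CO3^2-]/[HCO3⁻])
log₁₀(0.00224) = -2.650
pH = 10.41 + (-2.650) = 7.76

pH = 7.76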